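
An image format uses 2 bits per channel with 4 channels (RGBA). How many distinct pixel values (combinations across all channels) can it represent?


Total bits = 2 bits/channel × 4 channels = 8 bits
Distinct pixel values = 2^8
= 256 pixel values


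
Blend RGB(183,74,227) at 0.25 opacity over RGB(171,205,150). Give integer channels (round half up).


C = α×F + (1-α)×B, with 1-α = 0.75
R: 0.25×183 + 0.75×171 = 45.75 + 128.25 = 174.00 → 174
G: 0.25×74 + 0.75×205 = 18.50 + 153.75 = 172.25 → 172
B: 0.25×227 + 0.75×150 = 56.75 + 112.50 = 169.25 → 169
= RGB(174, 172, 169)


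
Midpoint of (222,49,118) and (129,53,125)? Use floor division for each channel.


Midpoint: each channel = ⌊(C₁+C₂)/2⌋
R: ⌊(222+129)/2⌋ = 175
G: ⌊(49+53)/2⌋ = 51
B: ⌊(118+125)/2⌋ = 121
= RGB(175, 51, 121)


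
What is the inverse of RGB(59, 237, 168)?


Invert: (255-R, 255-G, 255-B)
R: 255-59 = 196
G: 255-237 = 18
B: 255-168 = 87
= RGB(196, 18, 87)


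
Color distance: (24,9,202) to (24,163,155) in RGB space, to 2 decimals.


d = √[(R₁-R₂)² + (G₁-G₂)² + (B₁-B₂)²]
d = √[(24-24)² + (9-163)² + (202-155)²]
d = √[0 + 23716 + 2209]
d = √25925
d ≈ 161.01


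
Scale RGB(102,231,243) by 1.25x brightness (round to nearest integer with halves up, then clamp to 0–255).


Multiply each channel by 1.25, round half up, clamp to [0, 255]
R: 102×1.25 = 127.5 → round → 128
G: 231×1.25 = 288.75 → round → 289 → clamp → 255
B: 243×1.25 = 303.75 → round → 304 → clamp → 255
= RGB(128, 255, 255)


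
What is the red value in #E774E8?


Color: #E774E8
R = E7 = 231
G = 74 = 116
B = E8 = 232
Red = 231


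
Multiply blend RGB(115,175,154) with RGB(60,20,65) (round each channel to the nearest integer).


Multiply: C = A×B/255, rounded to nearest integer
R: 115×60/255 = 6900/255 ≈ 27.059 → 27
G: 175×20/255 = 3500/255 ≈ 13.725 → 14
B: 154×65/255 = 10010/255 ≈ 39.255 → 39
= RGB(27, 14, 39)


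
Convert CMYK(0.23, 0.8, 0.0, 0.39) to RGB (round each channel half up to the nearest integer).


R = 255 × (1-C) × (1-K) = 255 × 0.77 × 0.61 = 119.7735 → 120
G = 255 × (1-M) × (1-K) = 255 × 0.20 × 0.61 = 31.11 → 31
B = 255 × (1-Y) × (1-K) = 255 × 1.00 × 0.61 = 155.55 → 156
= RGB(120, 31, 156)


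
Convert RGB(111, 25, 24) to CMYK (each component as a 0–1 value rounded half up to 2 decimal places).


R'=111/255≈0.4353, G'=25/255≈0.0980, B'=24/255≈0.0941
K = 1 - max(R',G',B') = 1 - 111/255 = 144/255 = 0.56470… → 0.56
(1-R'-K)/(1-K) simplifies to (max-R)/max with max = 111:
C = (111-111)/111 = 0/111 = 0 → 0.00
M = (111-25)/111 = 86/111 = 0.77477… → 0.77
Y = (111-24)/111 = 87/111 = 0.78378… → 0.78
= CMYK(0.00, 0.77, 0.78, 0.56)


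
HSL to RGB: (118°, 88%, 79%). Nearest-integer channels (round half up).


H=118°, S=0.88, L=0.79
C = (1-|2L-1|)×S = (1-|0.58|)×0.88 = 0.3696
H' = H/60 = 118/60 ≈ 1.9667; X = C×(1-|H' mod 2 - 1|) = 0.01232
m = L - C/2 = 0.79 - 0.1848 = 0.6052
Sector ⌊H'⌋ = 1 → (R',G',B') = (0.01232, 0.3696, 0.0)
RGB = ((R'+m)×255, (G'+m)×255, (B'+m)×255) = (157.4676, 248.574, 154.326)
Round half up → RGB(157, 249, 154)


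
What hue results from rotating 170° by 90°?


New hue = (H + rotation) mod 360
New hue = (170 + 90) mod 360
= 260 mod 360
= 260°


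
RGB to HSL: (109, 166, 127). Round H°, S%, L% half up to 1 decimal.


Normalize: R'=109/255≈0.4275, G'=166/255≈0.6510, B'=127/255≈0.4980
Max=166/255, Min=109/255, Δ=Max-Min=57/255
L = (Max+Min)/2 = (166+109)/510 = 275/510 = 0.53921… → L = 53.9%
L > 0.5 → S = Δ/(2-Max-Min) = 57/(510-166-109) = 57/235 = 0.24255… → S = 24.3%
(the 1/255 factors cancel in S and H, so raw channel differences can be used)
Max is G' → H = 60 × ((B-R)/Δ + 2) = 60 × ((127-109)/57 + 2)
  18/57 + 2 = 0.3157… + 2 = 2.3157…
  H = 60 × 2.3157… = 138.947…° → H = 138.9°
= HSL(138.9°, 24.3%, 53.9%)


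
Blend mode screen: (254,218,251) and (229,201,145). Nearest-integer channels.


Screen: C = 255 - (255-A)×(255-B)/255, rounded to nearest integer
R: 255 - (255-254)×(255-229)/255 = 255 - 26/255 ≈ 255 - 0.102 = 254.898 → 255
G: 255 - (255-218)×(255-201)/255 = 255 - 1998/255 ≈ 255 - 7.835 = 247.165 → 247
B: 255 - (255-251)×(255-145)/255 = 255 - 440/255 ≈ 255 - 1.725 = 253.275 → 253
= RGB(255, 247, 253)


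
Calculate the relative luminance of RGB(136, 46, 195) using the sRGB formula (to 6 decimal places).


Linearize each channel (sRGB transfer function): c = v/255; c_lin = c/12.92 if c ≤ 0.04045, else ((c+0.055)/1.055)^2.4
  R: 136/255 ≈ 0.533333 > 0.04045 → ((0.533333+0.055)/1.055)^2.4 ≈ 0.246201
  G: 46/255 ≈ 0.180392 > 0.04045 → ((0.180392+0.055)/1.055)^2.4 ≈ 0.027321
  B: 195/255 ≈ 0.764706 > 0.04045 → ((0.764706+0.055)/1.055)^2.4 ≈ 0.545724
R_lin = 0.246201, G_lin = 0.027321, B_lin = 0.545724
L = 0.2126×R + 0.7152×G + 0.0722×B
L = 0.2126×0.246201 + 0.7152×0.027321 + 0.0722×0.545724
L ≈ 0.111284


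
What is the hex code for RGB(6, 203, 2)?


R = 6 → 06 (hex)
G = 203 → CB (hex)
B = 2 → 02 (hex)
Hex = #06CB02


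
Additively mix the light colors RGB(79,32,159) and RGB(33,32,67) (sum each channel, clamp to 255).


Additive: each channel = min(255, C₁+C₂)
R: 79+33 = 112 → 112
G: 32+32 = 64 → 64
B: 159+67 = 226 → 226
= RGB(112, 64, 226)


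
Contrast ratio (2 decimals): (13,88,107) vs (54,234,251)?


Linearize each sRGB channel c=v/255: c/12.92 if c ≤ 0.04045 else ((c+0.055)/1.055)^2.4
L = 0.2126×R_lin + 0.7152×G_lin + 0.0722×B_lin
Color 1 (13,88,107):
  R=13: 13/255≈0.0510 > 0.04045 → ((0.0510+0.055)/1.055)^2.4 ≈ 0.00402
  G=88: 88/255≈0.3451 > 0.04045 → ((0.3451+0.055)/1.055)^2.4 ≈ 0.09759
  B=107: 107/255≈0.4196 > 0.04045 → ((0.4196+0.055)/1.055)^2.4 ≈ 0.14703
  L1 = 0.2126×0.00402 + 0.7152×0.09759 + 0.0722×0.14703 ≈ 0.08127
Color 2 (54,234,251):
  R=54: 54/255≈0.2118 > 0.04045 → ((0.2118+0.055)/1.055)^2.4 ≈ 0.03689
  G=234: 234/255≈0.9176 > 0.04045 → ((0.9176+0.055)/1.055)^2.4 ≈ 0.82279
  B=251: 251/255≈0.9843 > 0.04045 → ((0.9843+0.055)/1.055)^2.4 ≈ 0.96469
  L2 = 0.2126×0.03689 + 0.7152×0.82279 + 0.0722×0.96469 ≈ 0.66595
Lighter = 0.66595, Darker = 0.08127
Ratio = (L_lighter + 0.05) / (L_darker + 0.05)
Ratio = (0.66595 + 0.05) / (0.08127 + 0.05) = 0.71595 / 0.13127 ≈ 5.4542
Ratio ≈ 5.45:1


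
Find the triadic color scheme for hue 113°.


Triadic: equally spaced at 120° intervals
H1 = 113°
H2 = (113 + 120) mod 360 = 233°
H3 = (113 + 240) mod 360 = 353°
Triadic = 113°, 233°, 353°


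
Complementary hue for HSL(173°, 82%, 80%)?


Complement = opposite side of color wheel = hue + 180°
H' = (173 + 180) mod 360 = 353°
S and L unchanged.
= HSL(353°, 82%, 80%)


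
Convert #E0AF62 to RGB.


E0 → 224 (R)
AF → 175 (G)
62 → 98 (B)
= RGB(224, 175, 98)


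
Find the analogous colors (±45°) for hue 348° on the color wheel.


Base hue: 348°
Left analog: (348 - 45) mod 360 = 303°
Right analog: (348 + 45) mod 360 = 33°
Analogous hues = 303° and 33°


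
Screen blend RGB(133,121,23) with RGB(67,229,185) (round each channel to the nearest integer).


Screen: C = 255 - (255-A)×(255-B)/255, rounded to nearest integer
R: 255 - (255-133)×(255-67)/255 = 255 - 22936/255 ≈ 255 - 89.945 = 165.055 → 165
G: 255 - (255-121)×(255-229)/255 = 255 - 3484/255 ≈ 255 - 13.663 = 241.337 → 241
B: 255 - (255-23)×(255-185)/255 = 255 - 16240/255 ≈ 255 - 63.686 = 191.314 → 191
= RGB(165, 241, 191)


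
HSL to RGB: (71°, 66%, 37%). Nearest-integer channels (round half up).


H=71°, S=0.66, L=0.37
C = (1-|2L-1|)×S = (1-|-0.26|)×0.66 = 0.4884
H' = H/60 = 71/60 ≈ 1.1833; X = C×(1-|H' mod 2 - 1|) = 0.39886
m = L - C/2 = 0.37 - 0.2442 = 0.1258
Sector ⌊H'⌋ = 1 → (R',G',B') = (0.39886, 0.4884, 0.0)
RGB = ((R'+m)×255, (G'+m)×255, (B'+m)×255) = (133.7883, 156.621, 32.079)
Round half up → RGB(134, 157, 32)


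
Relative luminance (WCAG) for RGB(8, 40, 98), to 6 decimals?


Linearize each channel (sRGB transfer function): c = v/255; c_lin = c/12.92 if c ≤ 0.04045, else ((c+0.055)/1.055)^2.4
  R: 8/255 ≈ 0.031373 ≤ 0.04045 → 0.031373/12.92 ≈ 0.002428
  G: 40/255 ≈ 0.156863 > 0.04045 → ((0.156863+0.055)/1.055)^2.4 ≈ 0.021219
  B: 98/255 ≈ 0.384314 > 0.04045 → ((0.384314+0.055)/1.055)^2.4 ≈ 0.122139
R_lin = 0.002428, G_lin = 0.021219, B_lin = 0.122139
L = 0.2126×R + 0.7152×G + 0.0722×B
L = 0.2126×0.002428 + 0.7152×0.021219 + 0.0722×0.122139
L ≈ 0.024510


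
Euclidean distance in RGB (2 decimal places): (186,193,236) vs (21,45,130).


d = √[(R₁-R₂)² + (G₁-G₂)² + (B₁-B₂)²]
d = √[(186-21)² + (193-45)² + (236-130)²]
d = √[27225 + 21904 + 11236]
d = √60365
d ≈ 245.69


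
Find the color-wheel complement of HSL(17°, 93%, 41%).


Complement = opposite side of color wheel = hue + 180°
H' = (17 + 180) mod 360 = 197°
S and L unchanged.
= HSL(197°, 93%, 41%)


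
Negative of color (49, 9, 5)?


Invert: (255-R, 255-G, 255-B)
R: 255-49 = 206
G: 255-9 = 246
B: 255-5 = 250
= RGB(206, 246, 250)


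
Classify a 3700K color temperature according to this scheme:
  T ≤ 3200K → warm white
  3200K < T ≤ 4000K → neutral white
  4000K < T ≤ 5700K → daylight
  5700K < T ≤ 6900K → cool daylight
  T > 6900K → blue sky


Temperature: 3700K
3200K < 3700K ≤ 4000K → neutral white
Classification: neutral white


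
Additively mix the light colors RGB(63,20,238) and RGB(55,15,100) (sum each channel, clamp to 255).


Additive: each channel = min(255, C₁+C₂)
R: 63+55 = 118 → 118
G: 20+15 = 35 → 35
B: 238+100 = 338 → 255
= RGB(118, 35, 255)


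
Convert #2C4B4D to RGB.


2C → 44 (R)
4B → 75 (G)
4D → 77 (B)
= RGB(44, 75, 77)


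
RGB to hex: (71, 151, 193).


R = 71 → 47 (hex)
G = 151 → 97 (hex)
B = 193 → C1 (hex)
Hex = #4797C1


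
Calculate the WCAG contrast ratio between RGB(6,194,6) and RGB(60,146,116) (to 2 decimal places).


Linearize each sRGB channel c=v/255: c/12.92 if c ≤ 0.04045 else ((c+0.055)/1.055)^2.4
L = 0.2126×R_lin + 0.7152×G_lin + 0.0722×B_lin
Color 1 (6,194,6):
  R=6: 6/255≈0.0235 ≤ 0.04045 → 0.0235/12.92 ≈ 0.00182
  G=194: 194/255≈0.7608 > 0.04045 → ((0.7608+0.055)/1.055)^2.4 ≈ 0.53948
  B=6: 6/255≈0.0235 ≤ 0.04045 → 0.0235/12.92 ≈ 0.00182
  L1 = 0.2126×0.00182 + 0.7152×0.53948 + 0.0722×0.00182 ≈ 0.38635
Color 2 (60,146,116):
  R=60: 60/255≈0.2353 > 0.04045 → ((0.2353+0.055)/1.055)^2.4 ≈ 0.04519
  G=146: 146/255≈0.5725 > 0.04045 → ((0.5725+0.055)/1.055)^2.4 ≈ 0.28744
  B=116: 116/255≈0.4549 > 0.04045 → ((0.4549+0.055)/1.055)^2.4 ≈ 0.17465
  L2 = 0.2126×0.04519 + 0.7152×0.28744 + 0.0722×0.17465 ≈ 0.22779
Lighter = 0.38635, Darker = 0.22779
Ratio = (L_lighter + 0.05) / (L_darker + 0.05)
Ratio = (0.38635 + 0.05) / (0.22779 + 0.05) = 0.43635 / 0.27779 ≈ 1.5708
Ratio ≈ 1.57:1


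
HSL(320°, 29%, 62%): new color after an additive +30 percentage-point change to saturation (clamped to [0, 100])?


Original S = 29%
Adjustment = +30 percentage points
New S = 29 + (30) = 59
Clamp to [0, 100] → 59
= HSL(320°, 59%, 62%)


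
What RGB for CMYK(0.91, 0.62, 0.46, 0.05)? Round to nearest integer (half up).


R = 255 × (1-C) × (1-K) = 255 × 0.09 × 0.95 = 21.8025 → 22
G = 255 × (1-M) × (1-K) = 255 × 0.38 × 0.95 = 92.055 → 92
B = 255 × (1-Y) × (1-K) = 255 × 0.54 × 0.95 = 130.815 → 131
= RGB(22, 92, 131)


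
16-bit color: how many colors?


Colors = 2^bits = 2^16
= 65,536 colors


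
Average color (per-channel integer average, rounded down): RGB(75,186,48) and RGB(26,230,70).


Midpoint: each channel = ⌊(C₁+C₂)/2⌋
R: ⌊(75+26)/2⌋ = 50
G: ⌊(186+230)/2⌋ = 208
B: ⌊(48+70)/2⌋ = 59
= RGB(50, 208, 59)


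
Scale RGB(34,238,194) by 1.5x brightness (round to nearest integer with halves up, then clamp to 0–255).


Multiply each channel by 1.5, round half up, clamp to [0, 255]
R: 34×1.5 = 51
G: 238×1.5 = 357 → clamp → 255
B: 194×1.5 = 291 → clamp → 255
= RGB(51, 255, 255)


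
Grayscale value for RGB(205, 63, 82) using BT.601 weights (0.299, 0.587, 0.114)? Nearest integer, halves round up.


Gray = 0.299×R + 0.587×G + 0.114×B
Gray = 0.299×205 + 0.587×63 + 0.114×82
Gray = 61.295 + 36.981 + 9.348
Gray = 107.624 → round half up → 108
Gray = 108


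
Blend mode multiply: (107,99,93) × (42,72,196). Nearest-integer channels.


Multiply: C = A×B/255, rounded to nearest integer
R: 107×42/255 = 4494/255 ≈ 17.624 → 18
G: 99×72/255 = 7128/255 ≈ 27.953 → 28
B: 93×196/255 = 18228/255 ≈ 71.482 → 71
= RGB(18, 28, 71)


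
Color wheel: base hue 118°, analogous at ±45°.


Base hue: 118°
Left analog: (118 - 45) mod 360 = 73°
Right analog: (118 + 45) mod 360 = 163°
Analogous hues = 73° and 163°


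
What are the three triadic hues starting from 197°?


Triadic: equally spaced at 120° intervals
H1 = 197°
H2 = (197 + 120) mod 360 = 317°
H3 = (197 + 240) mod 360 = 77°
Triadic = 197°, 317°, 77°


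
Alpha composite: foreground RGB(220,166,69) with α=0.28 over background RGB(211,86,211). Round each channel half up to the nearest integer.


C = α×F + (1-α)×B, with 1-α = 0.72
R: 0.28×220 + 0.72×211 = 61.60 + 151.92 = 213.52 → 214
G: 0.28×166 + 0.72×86 = 46.48 + 61.92 = 108.40 → 108
B: 0.28×69 + 0.72×211 = 19.32 + 151.92 = 171.24 → 171
= RGB(214, 108, 171)


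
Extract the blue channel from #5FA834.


Color: #5FA834
R = 5F = 95
G = A8 = 168
B = 34 = 52
Blue = 52


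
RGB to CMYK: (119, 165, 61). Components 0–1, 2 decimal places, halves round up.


R'=119/255≈0.4667, G'=165/255≈0.6471, B'=61/255≈0.2392
K = 1 - max(R',G',B') = 1 - 165/255 = 90/255 = 0.35294… → 0.35
(1-R'-K)/(1-K) simplifies to (max-R)/max with max = 165:
C = (165-119)/165 = 46/165 = 0.27878… → 0.28
M = (165-165)/165 = 0/165 = 0 → 0.00
Y = (165-61)/165 = 104/165 = 0.63030… → 0.63
= CMYK(0.28, 0.00, 0.63, 0.35)


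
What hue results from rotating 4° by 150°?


New hue = (H + rotation) mod 360
New hue = (4 + 150) mod 360
= 154 mod 360
= 154°


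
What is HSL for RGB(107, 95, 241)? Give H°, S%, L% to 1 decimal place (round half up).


Normalize: R'=107/255≈0.4196, G'=95/255≈0.3725, B'=241/255≈0.9451
Max=241/255, Min=95/255, Δ=Max-Min=146/255
L = (Max+Min)/2 = (241+95)/510 = 336/510 = 0.65882… → L = 65.9%
L > 0.5 → S = Δ/(2-Max-Min) = 146/(510-241-95) = 146/174 = 0.83908… → S = 83.9%
(the 1/255 factors cancel in S and H, so raw channel differences can be used)
Max is B' → H = 60 × ((R-G)/Δ + 4) = 60 × ((107-95)/146 + 4)
  12/146 + 4 = 0.0821… + 4 = 4.0821…
  H = 60 × 4.0821… = 244.931…° → H = 244.9°
= HSL(244.9°, 83.9%, 65.9%)


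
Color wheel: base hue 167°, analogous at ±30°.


Base hue: 167°
Left analog: (167 - 30) mod 360 = 137°
Right analog: (167 + 30) mod 360 = 197°
Analogous hues = 137° and 197°


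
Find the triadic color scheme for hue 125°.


Triadic: equally spaced at 120° intervals
H1 = 125°
H2 = (125 + 120) mod 360 = 245°
H3 = (125 + 240) mod 360 = 5°
Triadic = 125°, 245°, 5°


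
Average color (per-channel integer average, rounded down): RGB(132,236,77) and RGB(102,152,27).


Midpoint: each channel = ⌊(C₁+C₂)/2⌋
R: ⌊(132+102)/2⌋ = 117
G: ⌊(236+152)/2⌋ = 194
B: ⌊(77+27)/2⌋ = 52
= RGB(117, 194, 52)


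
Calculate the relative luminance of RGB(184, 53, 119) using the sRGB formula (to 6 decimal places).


Linearize each channel (sRGB transfer function): c = v/255; c_lin = c/12.92 if c ≤ 0.04045, else ((c+0.055)/1.055)^2.4
  R: 184/255 ≈ 0.721569 > 0.04045 → ((0.721569+0.055)/1.055)^2.4 ≈ 0.479320
  G: 53/255 ≈ 0.207843 > 0.04045 → ((0.207843+0.055)/1.055)^2.4 ≈ 0.035601
  B: 119/255 ≈ 0.466667 > 0.04045 → ((0.466667+0.055)/1.055)^2.4 ≈ 0.184475
R_lin = 0.479320, G_lin = 0.035601, B_lin = 0.184475
L = 0.2126×R + 0.7152×G + 0.0722×B
L = 0.2126×0.479320 + 0.7152×0.035601 + 0.0722×0.184475
L ≈ 0.140685


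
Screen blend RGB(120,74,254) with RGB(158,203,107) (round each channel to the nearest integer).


Screen: C = 255 - (255-A)×(255-B)/255, rounded to nearest integer
R: 255 - (255-120)×(255-158)/255 = 255 - 13095/255 ≈ 255 - 51.353 = 203.647 → 204
G: 255 - (255-74)×(255-203)/255 = 255 - 9412/255 ≈ 255 - 36.910 = 218.090 → 218
B: 255 - (255-254)×(255-107)/255 = 255 - 148/255 ≈ 255 - 0.580 = 254.420 → 254
= RGB(204, 218, 254)


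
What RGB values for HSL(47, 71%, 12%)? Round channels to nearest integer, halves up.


H=47°, S=0.71, L=0.12
C = (1-|2L-1|)×S = (1-|-0.76|)×0.71 = 0.1704
H' = H/60 = 47/60 ≈ 0.7833; X = C×(1-|H' mod 2 - 1|) = 0.13348
m = L - C/2 = 0.12 - 0.0852 = 0.0348
Sector ⌊H'⌋ = 0 → (R',G',B') = (0.1704, 0.13348, 0.0)
RGB = ((R'+m)×255, (G'+m)×255, (B'+m)×255) = (52.326, 42.9114, 8.874)
Round half up → RGB(52, 43, 9)


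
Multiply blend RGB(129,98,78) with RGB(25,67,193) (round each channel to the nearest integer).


Multiply: C = A×B/255, rounded to nearest integer
R: 129×25/255 = 3225/255 ≈ 12.647 → 13
G: 98×67/255 = 6566/255 ≈ 25.749 → 26
B: 78×193/255 = 15054/255 ≈ 59.035 → 59
= RGB(13, 26, 59)


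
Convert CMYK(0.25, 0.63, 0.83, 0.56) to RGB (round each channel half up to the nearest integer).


R = 255 × (1-C) × (1-K) = 255 × 0.75 × 0.44 = 84.15 → 84
G = 255 × (1-M) × (1-K) = 255 × 0.37 × 0.44 = 41.514 → 42
B = 255 × (1-Y) × (1-K) = 255 × 0.17 × 0.44 = 19.074 → 19
= RGB(84, 42, 19)


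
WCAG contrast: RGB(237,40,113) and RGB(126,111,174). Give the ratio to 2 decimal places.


Linearize each sRGB channel c=v/255: c/12.92 if c ≤ 0.04045 else ((c+0.055)/1.055)^2.4
L = 0.2126×R_lin + 0.7152×G_lin + 0.0722×B_lin
Color 1 (237,40,113):
  R=237: 237/255≈0.9294 > 0.04045 → ((0.9294+0.055)/1.055)^2.4 ≈ 0.84687
  G=40: 40/255≈0.1569 > 0.04045 → ((0.1569+0.055)/1.055)^2.4 ≈ 0.02122
  B=113: 113/255≈0.4431 > 0.04045 → ((0.4431+0.055)/1.055)^2.4 ≈ 0.16513
  L1 = 0.2126×0.84687 + 0.7152×0.02122 + 0.0722×0.16513 ≈ 0.20714
Color 2 (126,111,174):
  R=126: 126/255≈0.4941 > 0.04045 → ((0.4941+0.055)/1.055)^2.4 ≈ 0.20864
  G=111: 111/255≈0.4353 > 0.04045 → ((0.4353+0.055)/1.055)^2.4 ≈ 0.15896
  B=174: 174/255≈0.6824 > 0.04045 → ((0.6824+0.055)/1.055)^2.4 ≈ 0.42327
  L2 = 0.2126×0.20864 + 0.7152×0.15896 + 0.0722×0.42327 ≈ 0.18860
Lighter = 0.20714, Darker = 0.18860
Ratio = (L_lighter + 0.05) / (L_darker + 0.05)
Ratio = (0.20714 + 0.05) / (0.18860 + 0.05) = 0.25714 / 0.23860 ≈ 1.0777
Ratio ≈ 1.08:1


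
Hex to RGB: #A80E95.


A8 → 168 (R)
0E → 14 (G)
95 → 149 (B)
= RGB(168, 14, 149)


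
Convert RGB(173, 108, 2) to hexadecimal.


R = 173 → AD (hex)
G = 108 → 6C (hex)
B = 2 → 02 (hex)
Hex = #AD6C02


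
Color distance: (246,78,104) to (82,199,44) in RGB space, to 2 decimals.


d = √[(R₁-R₂)² + (G₁-G₂)² + (B₁-B₂)²]
d = √[(246-82)² + (78-199)² + (104-44)²]
d = √[26896 + 14641 + 3600]
d = √45137
d ≈ 212.45


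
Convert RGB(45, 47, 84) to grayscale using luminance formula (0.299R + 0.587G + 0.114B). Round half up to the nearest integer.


Gray = 0.299×R + 0.587×G + 0.114×B
Gray = 0.299×45 + 0.587×47 + 0.114×84
Gray = 13.455 + 27.589 + 9.576
Gray = 50.620 → round half up → 51
Gray = 51


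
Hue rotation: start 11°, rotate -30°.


New hue = (H + rotation) mod 360
New hue = (11 -30) mod 360
= -19 mod 360
= 341°


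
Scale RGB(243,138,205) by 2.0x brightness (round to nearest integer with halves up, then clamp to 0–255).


Multiply each channel by 2.0, round half up, clamp to [0, 255]
R: 243×2.0 = 486 → clamp → 255
G: 138×2.0 = 276 → clamp → 255
B: 205×2.0 = 410 → clamp → 255
= RGB(255, 255, 255)


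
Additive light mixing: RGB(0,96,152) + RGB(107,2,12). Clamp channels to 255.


Additive: each channel = min(255, C₁+C₂)
R: 0+107 = 107 → 107
G: 96+2 = 98 → 98
B: 152+12 = 164 → 164
= RGB(107, 98, 164)


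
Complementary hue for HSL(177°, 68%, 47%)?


Complement = opposite side of color wheel = hue + 180°
H' = (177 + 180) mod 360 = 357°
S and L unchanged.
= HSL(357°, 68%, 47%)


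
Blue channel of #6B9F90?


Color: #6B9F90
R = 6B = 107
G = 9F = 159
B = 90 = 144
Blue = 144


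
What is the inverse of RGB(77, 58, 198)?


Invert: (255-R, 255-G, 255-B)
R: 255-77 = 178
G: 255-58 = 197
B: 255-198 = 57
= RGB(178, 197, 57)


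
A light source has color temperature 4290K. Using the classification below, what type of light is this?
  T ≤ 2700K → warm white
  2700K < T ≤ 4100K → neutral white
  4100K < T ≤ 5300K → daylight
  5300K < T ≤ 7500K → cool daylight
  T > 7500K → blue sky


Temperature: 4290K
4100K < 4290K ≤ 5300K → daylight
Classification: daylight


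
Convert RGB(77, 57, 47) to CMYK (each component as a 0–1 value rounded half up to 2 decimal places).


R'=77/255≈0.3020, G'=57/255≈0.2235, B'=47/255≈0.1843
K = 1 - max(R',G',B') = 1 - 77/255 = 178/255 = 0.69803… → 0.70
(1-R'-K)/(1-K) simplifies to (max-R)/max with max = 77:
C = (77-77)/77 = 0/77 = 0 → 0.00
M = (77-57)/77 = 20/77 = 0.25974… → 0.26
Y = (77-47)/77 = 30/77 = 0.38961… → 0.39
= CMYK(0.00, 0.26, 0.39, 0.70)


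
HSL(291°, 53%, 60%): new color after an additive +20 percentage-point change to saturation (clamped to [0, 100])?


Original S = 53%
Adjustment = +20 percentage points
New S = 53 + (20) = 73
Clamp to [0, 100] → 73
= HSL(291°, 73%, 60%)


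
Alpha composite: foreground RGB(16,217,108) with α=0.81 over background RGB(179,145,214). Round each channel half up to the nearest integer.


C = α×F + (1-α)×B, with 1-α = 0.19
R: 0.81×16 + 0.19×179 = 12.96 + 34.01 = 46.97 → 47
G: 0.81×217 + 0.19×145 = 175.77 + 27.55 = 203.32 → 203
B: 0.81×108 + 0.19×214 = 87.48 + 40.66 = 128.14 → 128
= RGB(47, 203, 128)


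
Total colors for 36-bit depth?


Colors = 2^bits = 2^36
= 68,719,476,736 colors


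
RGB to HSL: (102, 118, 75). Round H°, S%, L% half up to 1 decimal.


Normalize: R'=102/255≈0.4000, G'=118/255≈0.4627, B'=75/255≈0.2941
Max=118/255, Min=75/255, Δ=Max-Min=43/255
L = (Max+Min)/2 = (118+75)/510 = 193/510 = 0.37843… → L = 37.8%
L ≤ 0.5 → S = Δ/(Max+Min) = 43/(118+75) = 43/193 = 0.22279… → S = 22.3%
(the 1/255 factors cancel in S and H, so raw channel differences can be used)
Max is G' → H = 60 × ((B-R)/Δ + 2) = 60 × ((75-102)/43 + 2)
  -27/43 + 2 = -0.6279… + 2 = 1.3720…
  H = 60 × 1.3720… = 82.325…° → H = 82.3°
= HSL(82.3°, 22.3%, 37.8%)


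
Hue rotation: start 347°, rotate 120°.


New hue = (H + rotation) mod 360
New hue = (347 + 120) mod 360
= 467 mod 360
= 107°


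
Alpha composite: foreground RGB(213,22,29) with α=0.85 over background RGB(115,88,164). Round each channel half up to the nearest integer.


C = α×F + (1-α)×B, with 1-α = 0.15
R: 0.85×213 + 0.15×115 = 181.05 + 17.25 = 198.30 → 198
G: 0.85×22 + 0.15×88 = 18.70 + 13.20 = 31.90 → 32
B: 0.85×29 + 0.15×164 = 24.65 + 24.60 = 49.25 → 49
= RGB(198, 32, 49)


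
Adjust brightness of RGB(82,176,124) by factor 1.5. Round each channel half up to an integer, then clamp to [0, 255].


Multiply each channel by 1.5, round half up, clamp to [0, 255]
R: 82×1.5 = 123
G: 176×1.5 = 264 → clamp → 255
B: 124×1.5 = 186
= RGB(123, 255, 186)


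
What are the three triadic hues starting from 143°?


Triadic: equally spaced at 120° intervals
H1 = 143°
H2 = (143 + 120) mod 360 = 263°
H3 = (143 + 240) mod 360 = 23°
Triadic = 143°, 263°, 23°


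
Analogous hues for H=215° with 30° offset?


Base hue: 215°
Left analog: (215 - 30) mod 360 = 185°
Right analog: (215 + 30) mod 360 = 245°
Analogous hues = 185° and 245°


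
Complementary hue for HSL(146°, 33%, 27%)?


Complement = opposite side of color wheel = hue + 180°
H' = (146 + 180) mod 360 = 326°
S and L unchanged.
= HSL(326°, 33%, 27%)


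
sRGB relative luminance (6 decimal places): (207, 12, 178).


Linearize each channel (sRGB transfer function): c = v/255; c_lin = c/12.92 if c ≤ 0.04045, else ((c+0.055)/1.055)^2.4
  R: 207/255 ≈ 0.811765 > 0.04045 → ((0.811765+0.055)/1.055)^2.4 ≈ 0.623960
  G: 12/255 ≈ 0.047059 > 0.04045 → ((0.047059+0.055)/1.055)^2.4 ≈ 0.003677
  B: 178/255 ≈ 0.698039 > 0.04045 → ((0.698039+0.055)/1.055)^2.4 ≈ 0.445201
R_lin = 0.623960, G_lin = 0.003677, B_lin = 0.445201
L = 0.2126×R + 0.7152×G + 0.0722×B
L = 0.2126×0.623960 + 0.7152×0.003677 + 0.0722×0.445201
L ≈ 0.167427


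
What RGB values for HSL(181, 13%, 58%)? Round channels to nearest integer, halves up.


H=181°, S=0.13, L=0.58
C = (1-|2L-1|)×S = (1-|0.16|)×0.13 = 0.1092
H' = H/60 = 181/60 ≈ 3.0167; X = C×(1-|H' mod 2 - 1|) = 0.10738
m = L - C/2 = 0.58 - 0.0546 = 0.5254
Sector ⌊H'⌋ = 3 → (R',G',B') = (0.0, 0.10738, 0.1092)
RGB = ((R'+m)×255, (G'+m)×255, (B'+m)×255) = (133.977, 161.3589, 161.823)
Round half up → RGB(134, 161, 162)


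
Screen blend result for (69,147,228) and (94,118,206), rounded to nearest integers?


Screen: C = 255 - (255-A)×(255-B)/255, rounded to nearest integer
R: 255 - (255-69)×(255-94)/255 = 255 - 29946/255 ≈ 255 - 117.435 = 137.565 → 138
G: 255 - (255-147)×(255-118)/255 = 255 - 14796/255 ≈ 255 - 58.024 = 196.976 → 197
B: 255 - (255-228)×(255-206)/255 = 255 - 1323/255 ≈ 255 - 5.188 = 249.812 → 250
= RGB(138, 197, 250)


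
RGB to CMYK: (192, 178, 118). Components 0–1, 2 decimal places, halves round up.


R'=192/255≈0.7529, G'=178/255≈0.6980, B'=118/255≈0.4627
K = 1 - max(R',G',B') = 1 - 192/255 = 63/255 = 0.24705… → 0.25
(1-R'-K)/(1-K) simplifies to (max-R)/max with max = 192:
C = (192-192)/192 = 0/192 = 0 → 0.00
M = (192-178)/192 = 14/192 = 0.07291… → 0.07
Y = (192-118)/192 = 74/192 = 0.38541… → 0.39
= CMYK(0.00, 0.07, 0.39, 0.25)


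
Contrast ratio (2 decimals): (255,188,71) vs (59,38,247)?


Linearize each sRGB channel c=v/255: c/12.92 if c ≤ 0.04045 else ((c+0.055)/1.055)^2.4
L = 0.2126×R_lin + 0.7152×G_lin + 0.0722×B_lin
Color 1 (255,188,71):
  R=255: 255/255≈1.0000 > 0.04045 → ((1.0000+0.055)/1.055)^2.4 ≈ 1.00000
  G=188: 188/255≈0.7373 > 0.04045 → ((0.7373+0.055)/1.055)^2.4 ≈ 0.50289
  B=71: 71/255≈0.2784 > 0.04045 → ((0.2784+0.055)/1.055)^2.4 ≈ 0.06301
  L1 = 0.2126×1.00000 + 0.7152×0.50289 + 0.0722×0.06301 ≈ 0.57681
Color 2 (59,38,247):
  R=59: 59/255≈0.2314 > 0.04045 → ((0.2314+0.055)/1.055)^2.4 ≈ 0.04374
  G=38: 38/255≈0.1490 > 0.04045 → ((0.1490+0.055)/1.055)^2.4 ≈ 0.01938
  B=247: 247/255≈0.9686 > 0.04045 → ((0.9686+0.055)/1.055)^2.4 ≈ 0.93011
  L2 = 0.2126×0.04374 + 0.7152×0.01938 + 0.0722×0.93011 ≈ 0.09031
Lighter = 0.57681, Darker = 0.09031
Ratio = (L_lighter + 0.05) / (L_darker + 0.05)
Ratio = (0.57681 + 0.05) / (0.09031 + 0.05) = 0.62681 / 0.14031 ≈ 4.4672
Ratio ≈ 4.47:1


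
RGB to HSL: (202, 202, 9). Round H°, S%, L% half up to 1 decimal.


Normalize: R'=202/255≈0.7922, G'=202/255≈0.7922, B'=9/255≈0.0353
Max=202/255, Min=9/255, Δ=Max-Min=193/255
L = (Max+Min)/2 = (202+9)/510 = 211/510 = 0.41372… → L = 41.4%
L ≤ 0.5 → S = Δ/(Max+Min) = 193/(202+9) = 193/211 = 0.91469… → S = 91.5%
(the 1/255 factors cancel in S and H, so raw channel differences can be used)
Max is R' → H = 60 × (((G-B)/Δ) mod 6) = 60 × (((202-9)/193) mod 6)
  193/193 = 1
  H = 60 × 1 = 60° → H = 60.0°
= HSL(60.0°, 91.5%, 41.4%)


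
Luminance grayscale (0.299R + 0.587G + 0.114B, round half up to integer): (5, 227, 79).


Gray = 0.299×R + 0.587×G + 0.114×B
Gray = 0.299×5 + 0.587×227 + 0.114×79
Gray = 1.495 + 133.249 + 9.006
Gray = 143.750 → round half up → 144
Gray = 144


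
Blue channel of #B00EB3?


Color: #B00EB3
R = B0 = 176
G = 0E = 14
B = B3 = 179
Blue = 179


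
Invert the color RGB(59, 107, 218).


Invert: (255-R, 255-G, 255-B)
R: 255-59 = 196
G: 255-107 = 148
B: 255-218 = 37
= RGB(196, 148, 37)


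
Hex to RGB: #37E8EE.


37 → 55 (R)
E8 → 232 (G)
EE → 238 (B)
= RGB(55, 232, 238)


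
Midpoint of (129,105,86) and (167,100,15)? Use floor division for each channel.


Midpoint: each channel = ⌊(C₁+C₂)/2⌋
R: ⌊(129+167)/2⌋ = 148
G: ⌊(105+100)/2⌋ = 102
B: ⌊(86+15)/2⌋ = 50
= RGB(148, 102, 50)


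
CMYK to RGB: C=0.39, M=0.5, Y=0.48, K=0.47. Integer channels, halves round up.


R = 255 × (1-C) × (1-K) = 255 × 0.61 × 0.53 = 82.4415 → 82
G = 255 × (1-M) × (1-K) = 255 × 0.50 × 0.53 = 67.575 → 68
B = 255 × (1-Y) × (1-K) = 255 × 0.52 × 0.53 = 70.278 → 70
= RGB(82, 68, 70)


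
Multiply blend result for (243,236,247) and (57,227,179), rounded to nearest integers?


Multiply: C = A×B/255, rounded to nearest integer
R: 243×57/255 = 13851/255 ≈ 54.318 → 54
G: 236×227/255 = 53572/255 ≈ 210.086 → 210
B: 247×179/255 = 44213/255 ≈ 173.384 → 173
= RGB(54, 210, 173)


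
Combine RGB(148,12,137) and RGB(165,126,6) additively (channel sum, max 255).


Additive: each channel = min(255, C₁+C₂)
R: 148+165 = 313 → 255
G: 12+126 = 138 → 138
B: 137+6 = 143 → 143
= RGB(255, 138, 143)


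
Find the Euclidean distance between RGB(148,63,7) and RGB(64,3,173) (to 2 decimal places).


d = √[(R₁-R₂)² + (G₁-G₂)² + (B₁-B₂)²]
d = √[(148-64)² + (63-3)² + (7-173)²]
d = √[7056 + 3600 + 27556]
d = √38212
d ≈ 195.48


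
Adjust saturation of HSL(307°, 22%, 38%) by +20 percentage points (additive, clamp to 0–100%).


Original S = 22%
Adjustment = +20 percentage points
New S = 22 + (20) = 42
Clamp to [0, 100] → 42
= HSL(307°, 42%, 38%)


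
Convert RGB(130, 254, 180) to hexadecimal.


R = 130 → 82 (hex)
G = 254 → FE (hex)
B = 180 → B4 (hex)
Hex = #82FEB4


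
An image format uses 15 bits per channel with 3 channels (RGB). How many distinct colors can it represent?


Total bits = 15 bits/channel × 3 channels = 45 bits
Distinct colors = 2^45
= 35,184,372,088,832 colors


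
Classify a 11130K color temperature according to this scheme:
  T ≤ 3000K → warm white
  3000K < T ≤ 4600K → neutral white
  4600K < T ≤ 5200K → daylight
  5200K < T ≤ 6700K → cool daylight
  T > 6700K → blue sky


Temperature: 11130K
11130K > 6700K → blue sky
Classification: blue sky


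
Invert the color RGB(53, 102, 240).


Invert: (255-R, 255-G, 255-B)
R: 255-53 = 202
G: 255-102 = 153
B: 255-240 = 15
= RGB(202, 153, 15)


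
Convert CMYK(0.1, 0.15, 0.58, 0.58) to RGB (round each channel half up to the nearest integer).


R = 255 × (1-C) × (1-K) = 255 × 0.90 × 0.42 = 96.39 → 96
G = 255 × (1-M) × (1-K) = 255 × 0.85 × 0.42 = 91.035 → 91
B = 255 × (1-Y) × (1-K) = 255 × 0.42 × 0.42 = 44.982 → 45
= RGB(96, 91, 45)


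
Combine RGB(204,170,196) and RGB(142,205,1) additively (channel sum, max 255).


Additive: each channel = min(255, C₁+C₂)
R: 204+142 = 346 → 255
G: 170+205 = 375 → 255
B: 196+1 = 197 → 197
= RGB(255, 255, 197)


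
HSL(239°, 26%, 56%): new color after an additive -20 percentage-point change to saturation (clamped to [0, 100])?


Original S = 26%
Adjustment = -20 percentage points
New S = 26 + (-20) = 6
Clamp to [0, 100] → 6
= HSL(239°, 6%, 56%)


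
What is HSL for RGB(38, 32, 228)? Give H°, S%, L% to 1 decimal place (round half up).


Normalize: R'=38/255≈0.1490, G'=32/255≈0.1255, B'=228/255≈0.8941
Max=228/255, Min=32/255, Δ=Max-Min=196/255
L = (Max+Min)/2 = (228+32)/510 = 260/510 = 0.50980… → L = 51.0%
L > 0.5 → S = Δ/(2-Max-Min) = 196/(510-228-32) = 196/250 = 0.784 → S = 78.4%
(the 1/255 factors cancel in S and H, so raw channel differences can be used)
Max is B' → H = 60 × ((R-G)/Δ + 4) = 60 × ((38-32)/196 + 4)
  6/196 + 4 = 0.0306… + 4 = 4.0306…
  H = 60 × 4.0306… = 241.836…° → H = 241.8°
= HSL(241.8°, 78.4%, 51.0%)


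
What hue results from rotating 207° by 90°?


New hue = (H + rotation) mod 360
New hue = (207 + 90) mod 360
= 297 mod 360
= 297°


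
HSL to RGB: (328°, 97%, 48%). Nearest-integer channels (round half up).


H=328°, S=0.97, L=0.48
C = (1-|2L-1|)×S = (1-|-0.04|)×0.97 = 0.9312
H' = H/60 = 328/60 ≈ 5.4667; X = C×(1-|H' mod 2 - 1|) = 0.49664
m = L - C/2 = 0.48 - 0.4656 = 0.0144
Sector ⌊H'⌋ = 5 → (R',G',B') = (0.9312, 0.0, 0.49664)
RGB = ((R'+m)×255, (G'+m)×255, (B'+m)×255) = (241.128, 3.672, 130.3152)
Round half up → RGB(241, 4, 130)


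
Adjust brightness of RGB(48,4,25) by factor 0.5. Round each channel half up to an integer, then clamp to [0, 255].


Multiply each channel by 0.5, round half up, clamp to [0, 255]
R: 48×0.5 = 24
G: 4×0.5 = 2
B: 25×0.5 = 12.5 → round → 13
= RGB(24, 2, 13)


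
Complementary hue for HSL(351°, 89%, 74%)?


Complement = opposite side of color wheel = hue + 180°
H' = (351 + 180) mod 360 = 171°
S and L unchanged.
= HSL(171°, 89%, 74%)


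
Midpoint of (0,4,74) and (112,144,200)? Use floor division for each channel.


Midpoint: each channel = ⌊(C₁+C₂)/2⌋
R: ⌊(0+112)/2⌋ = 56
G: ⌊(4+144)/2⌋ = 74
B: ⌊(74+200)/2⌋ = 137
= RGB(56, 74, 137)


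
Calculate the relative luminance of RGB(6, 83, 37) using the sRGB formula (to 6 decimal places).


Linearize each channel (sRGB transfer function): c = v/255; c_lin = c/12.92 if c ≤ 0.04045, else ((c+0.055)/1.055)^2.4
  R: 6/255 ≈ 0.023529 ≤ 0.04045 → 0.023529/12.92 ≈ 0.001821
  G: 83/255 ≈ 0.325490 > 0.04045 → ((0.325490+0.055)/1.055)^2.4 ≈ 0.086500
  B: 37/255 ≈ 0.145098 > 0.04045 → ((0.145098+0.055)/1.055)^2.4 ≈ 0.018500
R_lin = 0.001821, G_lin = 0.086500, B_lin = 0.018500
L = 0.2126×R + 0.7152×G + 0.0722×B
L = 0.2126×0.001821 + 0.7152×0.086500 + 0.0722×0.018500
L ≈ 0.063588


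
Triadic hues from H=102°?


Triadic: equally spaced at 120° intervals
H1 = 102°
H2 = (102 + 120) mod 360 = 222°
H3 = (102 + 240) mod 360 = 342°
Triadic = 102°, 222°, 342°


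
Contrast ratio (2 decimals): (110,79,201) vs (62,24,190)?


Linearize each sRGB channel c=v/255: c/12.92 if c ≤ 0.04045 else ((c+0.055)/1.055)^2.4
L = 0.2126×R_lin + 0.7152×G_lin + 0.0722×B_lin
Color 1 (110,79,201):
  R=110: 110/255≈0.4314 > 0.04045 → ((0.4314+0.055)/1.055)^2.4 ≈ 0.15593
  G=79: 79/255≈0.3098 > 0.04045 → ((0.3098+0.055)/1.055)^2.4 ≈ 0.07819
  B=201: 201/255≈0.7882 > 0.04045 → ((0.7882+0.055)/1.055)^2.4 ≈ 0.58408
  L1 = 0.2126×0.15593 + 0.7152×0.07819 + 0.0722×0.58408 ≈ 0.13124
Color 2 (62,24,190):
  R=62: 62/255≈0.2431 > 0.04045 → ((0.2431+0.055)/1.055)^2.4 ≈ 0.04817
  G=24: 24/255≈0.0941 > 0.04045 → ((0.0941+0.055)/1.055)^2.4 ≈ 0.00913
  B=190: 190/255≈0.7451 > 0.04045 → ((0.7451+0.055)/1.055)^2.4 ≈ 0.51492
  L2 = 0.2126×0.04817 + 0.7152×0.00913 + 0.0722×0.51492 ≈ 0.05395
Lighter = 0.13124, Darker = 0.05395
Ratio = (L_lighter + 0.05) / (L_darker + 0.05)
Ratio = (0.13124 + 0.05) / (0.05395 + 0.05) = 0.18124 / 0.10395 ≈ 1.7435
Ratio ≈ 1.74:1


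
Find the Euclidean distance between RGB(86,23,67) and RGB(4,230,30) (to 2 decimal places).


d = √[(R₁-R₂)² + (G₁-G₂)² + (B₁-B₂)²]
d = √[(86-4)² + (23-230)² + (67-30)²]
d = √[6724 + 42849 + 1369]
d = √50942
d ≈ 225.70


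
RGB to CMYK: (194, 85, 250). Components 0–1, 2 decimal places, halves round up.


R'=194/255≈0.7608, G'=85/255≈0.3333, B'=250/255≈0.9804
K = 1 - max(R',G',B') = 1 - 250/255 = 5/255 = 0.01960… → 0.02
(1-R'-K)/(1-K) simplifies to (max-R)/max with max = 250:
C = (250-194)/250 = 56/250 = 0.224 → 0.22
M = (250-85)/250 = 165/250 = 0.66 → 0.66
Y = (250-250)/250 = 0/250 = 0 → 0.00
= CMYK(0.22, 0.66, 0.00, 0.02)


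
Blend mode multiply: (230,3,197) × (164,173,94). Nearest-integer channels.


Multiply: C = A×B/255, rounded to nearest integer
R: 230×164/255 = 37720/255 ≈ 147.922 → 148
G: 3×173/255 = 519/255 ≈ 2.035 → 2
B: 197×94/255 = 18518/255 ≈ 72.620 → 73
= RGB(148, 2, 73)


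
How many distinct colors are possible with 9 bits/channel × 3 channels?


Total bits = 9 bits/channel × 3 channels = 27 bits
Distinct colors = 2^27
= 134,217,728 colors


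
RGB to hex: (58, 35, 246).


R = 58 → 3A (hex)
G = 35 → 23 (hex)
B = 246 → F6 (hex)
Hex = #3A23F6


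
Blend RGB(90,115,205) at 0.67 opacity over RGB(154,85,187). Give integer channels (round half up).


C = α×F + (1-α)×B, with 1-α = 0.33
R: 0.67×90 + 0.33×154 = 60.30 + 50.82 = 111.12 → 111
G: 0.67×115 + 0.33×85 = 77.05 + 28.05 = 105.10 → 105
B: 0.67×205 + 0.33×187 = 137.35 + 61.71 = 199.06 → 199
= RGB(111, 105, 199)


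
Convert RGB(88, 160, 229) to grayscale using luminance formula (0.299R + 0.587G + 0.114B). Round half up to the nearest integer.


Gray = 0.299×R + 0.587×G + 0.114×B
Gray = 0.299×88 + 0.587×160 + 0.114×229
Gray = 26.312 + 93.920 + 26.106
Gray = 146.338 → round half up → 146
Gray = 146


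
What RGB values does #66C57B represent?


66 → 102 (R)
C5 → 197 (G)
7B → 123 (B)
= RGB(102, 197, 123)


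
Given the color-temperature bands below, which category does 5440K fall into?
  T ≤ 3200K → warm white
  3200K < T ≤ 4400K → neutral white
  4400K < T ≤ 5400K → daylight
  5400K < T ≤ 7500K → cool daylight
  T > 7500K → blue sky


Temperature: 5440K
5400K < 5440K ≤ 7500K → cool daylight
Classification: cool daylight


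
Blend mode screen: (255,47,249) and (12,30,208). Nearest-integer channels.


Screen: C = 255 - (255-A)×(255-B)/255, rounded to nearest integer
R: 255 - (255-255)×(255-12)/255 = 255 - 0/255 ≈ 255 - 0.000 = 255.000 → 255
G: 255 - (255-47)×(255-30)/255 = 255 - 46800/255 ≈ 255 - 183.529 = 71.471 → 71
B: 255 - (255-249)×(255-208)/255 = 255 - 282/255 ≈ 255 - 1.106 = 253.894 → 254
= RGB(255, 71, 254)


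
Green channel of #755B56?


Color: #755B56
R = 75 = 117
G = 5B = 91
B = 56 = 86
Green = 91


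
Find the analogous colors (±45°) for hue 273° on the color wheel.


Base hue: 273°
Left analog: (273 - 45) mod 360 = 228°
Right analog: (273 + 45) mod 360 = 318°
Analogous hues = 228° and 318°


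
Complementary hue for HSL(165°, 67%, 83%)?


Complement = opposite side of color wheel = hue + 180°
H' = (165 + 180) mod 360 = 345°
S and L unchanged.
= HSL(345°, 67%, 83%)


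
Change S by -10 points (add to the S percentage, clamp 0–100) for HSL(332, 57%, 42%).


Original S = 57%
Adjustment = -10 percentage points
New S = 57 + (-10) = 47
Clamp to [0, 100] → 47
= HSL(332°, 47%, 42%)


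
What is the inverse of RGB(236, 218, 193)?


Invert: (255-R, 255-G, 255-B)
R: 255-236 = 19
G: 255-218 = 37
B: 255-193 = 62
= RGB(19, 37, 62)


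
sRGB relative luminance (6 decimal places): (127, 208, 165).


Linearize each channel (sRGB transfer function): c = v/255; c_lin = c/12.92 if c ≤ 0.04045, else ((c+0.055)/1.055)^2.4
  R: 127/255 ≈ 0.498039 > 0.04045 → ((0.498039+0.055)/1.055)^2.4 ≈ 0.212231
  G: 208/255 ≈ 0.815686 > 0.04045 → ((0.815686+0.055)/1.055)^2.4 ≈ 0.630757
  B: 165/255 ≈ 0.647059 > 0.04045 → ((0.647059+0.055)/1.055)^2.4 ≈ 0.376262
R_lin = 0.212231, G_lin = 0.630757, B_lin = 0.376262
L = 0.2126×R + 0.7152×G + 0.0722×B
L = 0.2126×0.212231 + 0.7152×0.630757 + 0.0722×0.376262
L ≈ 0.523404


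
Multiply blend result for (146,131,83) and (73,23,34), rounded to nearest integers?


Multiply: C = A×B/255, rounded to nearest integer
R: 146×73/255 = 10658/255 ≈ 41.796 → 42
G: 131×23/255 = 3013/255 ≈ 11.816 → 12
B: 83×34/255 = 2822/255 ≈ 11.067 → 11
= RGB(42, 12, 11)


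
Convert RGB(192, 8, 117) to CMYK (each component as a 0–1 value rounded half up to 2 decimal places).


R'=192/255≈0.7529, G'=8/255≈0.0314, B'=117/255≈0.4588
K = 1 - max(R',G',B') = 1 - 192/255 = 63/255 = 0.24705… → 0.25
(1-R'-K)/(1-K) simplifies to (max-R)/max with max = 192:
C = (192-192)/192 = 0/192 = 0 → 0.00
M = (192-8)/192 = 184/192 = 0.95833… → 0.96
Y = (192-117)/192 = 75/192 = 0.39062… → 0.39
= CMYK(0.00, 0.96, 0.39, 0.25)
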